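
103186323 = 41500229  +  61686094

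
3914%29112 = 3914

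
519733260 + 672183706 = 1191916966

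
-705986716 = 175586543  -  881573259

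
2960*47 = 139120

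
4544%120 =104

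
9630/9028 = 1+301/4514 = 1.07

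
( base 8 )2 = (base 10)2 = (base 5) 2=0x2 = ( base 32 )2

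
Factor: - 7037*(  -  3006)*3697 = 2^1*3^2 * 31^1 * 167^1*227^1*3697^1 = 78203461734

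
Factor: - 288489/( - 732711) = 113/287=7^ ( - 1)*41^( - 1 ) * 113^1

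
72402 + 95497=167899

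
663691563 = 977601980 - 313910417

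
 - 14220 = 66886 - 81106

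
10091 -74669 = -64578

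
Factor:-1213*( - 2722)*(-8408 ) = -2^4* 1051^1 * 1213^1*1361^1 = - 27761416688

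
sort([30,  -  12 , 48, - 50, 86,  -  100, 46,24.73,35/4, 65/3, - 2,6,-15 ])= [ - 100, - 50,  -  15,- 12, - 2,6, 35/4,65/3,24.73, 30, 46  ,  48, 86 ] 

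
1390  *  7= 9730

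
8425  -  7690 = 735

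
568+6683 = 7251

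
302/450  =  151/225   =  0.67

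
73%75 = 73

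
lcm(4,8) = 8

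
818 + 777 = 1595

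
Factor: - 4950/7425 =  - 2^1*3^( - 1)  =  -2/3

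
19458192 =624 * 31183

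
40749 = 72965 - 32216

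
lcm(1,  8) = 8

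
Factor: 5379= 3^1*11^1*163^1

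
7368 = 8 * 921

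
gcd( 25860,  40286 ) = 2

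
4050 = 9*450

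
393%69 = 48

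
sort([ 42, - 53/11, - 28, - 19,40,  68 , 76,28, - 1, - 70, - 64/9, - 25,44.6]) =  [-70, - 28, - 25,-19, - 64/9, - 53/11, - 1,  28, 40,42,44.6,  68, 76]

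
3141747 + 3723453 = 6865200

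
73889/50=1477+39/50 = 1477.78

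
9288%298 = 50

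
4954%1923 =1108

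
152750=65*2350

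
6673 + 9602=16275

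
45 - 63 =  - 18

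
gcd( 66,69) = 3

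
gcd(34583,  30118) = 1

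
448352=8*56044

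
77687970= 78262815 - 574845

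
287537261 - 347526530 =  - 59989269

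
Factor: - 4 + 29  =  25 = 5^2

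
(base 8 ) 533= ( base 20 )h7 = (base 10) 347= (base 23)f2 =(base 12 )24B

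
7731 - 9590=- 1859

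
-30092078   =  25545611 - 55637689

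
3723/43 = 3723/43 = 86.58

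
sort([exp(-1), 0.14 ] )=[0.14 , exp( - 1)]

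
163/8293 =163/8293 = 0.02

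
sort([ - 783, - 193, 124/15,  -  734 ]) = [ - 783,-734,  -  193, 124/15]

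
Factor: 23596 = 2^2 * 17^1*347^1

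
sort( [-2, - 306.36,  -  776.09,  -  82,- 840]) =[ - 840,-776.09,  -  306.36,  -  82 , -2]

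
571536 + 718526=1290062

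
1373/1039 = 1 + 334/1039 = 1.32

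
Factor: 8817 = 3^1*2939^1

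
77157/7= 77157/7 = 11022.43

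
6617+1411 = 8028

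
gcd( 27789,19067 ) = 1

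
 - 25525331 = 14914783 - 40440114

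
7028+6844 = 13872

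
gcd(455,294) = 7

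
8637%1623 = 522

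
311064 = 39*7976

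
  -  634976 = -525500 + -109476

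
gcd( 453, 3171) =453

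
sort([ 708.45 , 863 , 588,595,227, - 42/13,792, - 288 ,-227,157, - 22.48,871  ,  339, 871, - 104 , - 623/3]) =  [ -288, - 227, - 623/3, - 104 ,-22.48, - 42/13,157,227, 339,588,595,708.45,792 , 863, 871,871] 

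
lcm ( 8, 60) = 120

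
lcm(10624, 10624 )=10624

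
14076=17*828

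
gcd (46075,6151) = 1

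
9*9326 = 83934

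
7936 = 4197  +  3739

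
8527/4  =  2131 + 3/4 = 2131.75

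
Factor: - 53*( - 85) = 5^1*17^1*53^1 = 4505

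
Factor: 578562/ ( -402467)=- 2^1*3^1*13^(  -  1)*83^(  -  1)*211^1 *373^( - 1 )*457^1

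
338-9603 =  - 9265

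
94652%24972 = 19736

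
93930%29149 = 6483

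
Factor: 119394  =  2^1*3^4 *11^1 * 67^1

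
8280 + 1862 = 10142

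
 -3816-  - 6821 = 3005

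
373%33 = 10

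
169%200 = 169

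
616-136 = 480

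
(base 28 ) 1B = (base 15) 29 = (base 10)39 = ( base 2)100111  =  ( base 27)1C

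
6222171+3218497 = 9440668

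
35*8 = 280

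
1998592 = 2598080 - 599488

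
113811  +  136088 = 249899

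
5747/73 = 5747/73 = 78.73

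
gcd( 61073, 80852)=1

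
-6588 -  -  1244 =  -  5344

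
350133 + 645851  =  995984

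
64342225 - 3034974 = 61307251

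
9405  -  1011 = 8394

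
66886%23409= 20068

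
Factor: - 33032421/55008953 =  - 3^3*29^1*42187^1*55008953^( - 1) 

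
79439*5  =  397195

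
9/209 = 9/209 = 0.04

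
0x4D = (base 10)77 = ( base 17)49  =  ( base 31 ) 2f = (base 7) 140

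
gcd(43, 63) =1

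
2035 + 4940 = 6975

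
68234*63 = 4298742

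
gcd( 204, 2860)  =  4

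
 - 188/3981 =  - 188/3981 = - 0.05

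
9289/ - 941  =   - 10 + 121/941 = -9.87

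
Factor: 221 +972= 1193 = 1193^1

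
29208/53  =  551 + 5/53 = 551.09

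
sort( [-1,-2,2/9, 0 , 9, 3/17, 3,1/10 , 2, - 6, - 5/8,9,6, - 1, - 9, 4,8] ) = [ - 9,-6, - 2,  -  1, - 1, - 5/8 , 0,1/10, 3/17,2/9,2,  3,  4,6,8,9,  9]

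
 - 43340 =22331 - 65671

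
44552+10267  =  54819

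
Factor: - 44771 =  - 44771^1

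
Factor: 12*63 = 756 = 2^2*3^3*7^1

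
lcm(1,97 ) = 97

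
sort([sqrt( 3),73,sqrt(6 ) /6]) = [ sqrt(6 ) /6,sqrt( 3),73 ]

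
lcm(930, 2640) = 81840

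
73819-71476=2343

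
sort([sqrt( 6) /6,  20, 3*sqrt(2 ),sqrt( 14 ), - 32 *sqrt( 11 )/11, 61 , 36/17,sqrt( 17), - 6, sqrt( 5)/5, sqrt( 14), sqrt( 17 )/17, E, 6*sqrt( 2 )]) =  [-32*sqrt( 11)/11,  -  6, sqrt(17)/17, sqrt( 6 ) /6, sqrt(5 )/5 , 36/17, E, sqrt( 14),sqrt( 14), sqrt (17),3*sqrt( 2 )  ,  6* sqrt( 2), 20, 61]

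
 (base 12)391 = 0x21d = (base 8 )1035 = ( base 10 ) 541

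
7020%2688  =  1644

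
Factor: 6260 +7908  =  2^3*7^1* 11^1*23^1 = 14168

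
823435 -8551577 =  - 7728142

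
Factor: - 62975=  - 5^2* 11^1*229^1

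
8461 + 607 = 9068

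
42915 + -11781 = 31134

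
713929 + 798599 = 1512528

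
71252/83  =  71252/83 = 858.46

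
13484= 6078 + 7406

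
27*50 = 1350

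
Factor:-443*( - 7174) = 2^1*17^1*211^1*443^1 = 3178082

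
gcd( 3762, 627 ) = 627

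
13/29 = 13/29=0.45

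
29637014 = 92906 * 319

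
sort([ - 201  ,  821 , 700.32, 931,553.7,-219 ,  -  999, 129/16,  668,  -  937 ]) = [ - 999,-937, - 219 ,-201, 129/16,553.7,  668, 700.32, 821, 931] 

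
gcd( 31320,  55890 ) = 270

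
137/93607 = 137/93607 = 0.00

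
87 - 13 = 74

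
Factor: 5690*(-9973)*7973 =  - 2^1*5^1* 7^1*17^1*  67^1*569^1 * 9973^1 = - 452438808010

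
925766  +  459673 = 1385439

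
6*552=3312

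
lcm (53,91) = 4823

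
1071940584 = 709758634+362181950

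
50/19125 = 2/765 = 0.00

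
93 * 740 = 68820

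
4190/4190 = 1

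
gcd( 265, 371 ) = 53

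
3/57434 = 3/57434= 0.00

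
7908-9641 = - 1733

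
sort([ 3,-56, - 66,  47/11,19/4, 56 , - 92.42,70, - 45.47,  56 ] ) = [ - 92.42, - 66, - 56, - 45.47 , 3,47/11,19/4, 56, 56,70]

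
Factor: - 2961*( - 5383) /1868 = 2^(  -  2 )*3^2 *7^2*47^1*467^( - 1 )*769^1 = 15939063/1868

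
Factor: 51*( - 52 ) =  - 2652 = - 2^2 * 3^1*13^1*17^1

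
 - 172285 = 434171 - 606456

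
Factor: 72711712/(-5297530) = -36355856/2648765=- 2^4*5^(-1 ) * 7^(- 1)* 75679^(  -  1)* 2272241^1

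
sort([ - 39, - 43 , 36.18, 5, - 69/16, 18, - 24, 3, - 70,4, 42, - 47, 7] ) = [ - 70, - 47,  -  43, - 39, - 24, - 69/16, 3,4, 5, 7, 18, 36.18,42]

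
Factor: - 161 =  - 7^1*23^1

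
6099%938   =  471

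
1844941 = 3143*587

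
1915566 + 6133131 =8048697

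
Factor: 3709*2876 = 10667084 = 2^2*719^1*3709^1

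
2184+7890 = 10074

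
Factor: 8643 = 3^1* 43^1 * 67^1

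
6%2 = 0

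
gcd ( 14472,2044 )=4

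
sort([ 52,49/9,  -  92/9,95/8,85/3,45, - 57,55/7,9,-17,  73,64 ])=[  -  57, - 17, - 92/9,49/9,55/7, 9, 95/8, 85/3,45, 52,64,73] 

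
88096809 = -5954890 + 94051699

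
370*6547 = 2422390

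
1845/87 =21+6/29 = 21.21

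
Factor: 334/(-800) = - 2^(-4 )*5^( - 2) * 167^1=- 167/400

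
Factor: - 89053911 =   -  3^6  *  151^1*809^1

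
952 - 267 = 685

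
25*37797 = 944925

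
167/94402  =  167/94402 =0.00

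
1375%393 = 196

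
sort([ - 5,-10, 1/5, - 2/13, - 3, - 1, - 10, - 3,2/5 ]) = [ - 10, - 10,  -  5,-3, - 3, - 1, - 2/13 , 1/5,2/5]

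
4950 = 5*990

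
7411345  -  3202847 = 4208498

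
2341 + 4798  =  7139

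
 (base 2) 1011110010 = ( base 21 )1ej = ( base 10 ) 754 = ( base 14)3bc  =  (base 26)130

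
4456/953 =4456/953 = 4.68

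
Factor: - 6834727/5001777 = -3^( - 3 )*11^(-2)*223^1*1531^ ( - 1)*30649^1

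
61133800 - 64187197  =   - 3053397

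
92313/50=92313/50 = 1846.26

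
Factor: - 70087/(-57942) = 2^( - 1)*3^( - 3)*29^( - 1) * 37^( - 1)*109^1*643^1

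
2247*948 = 2130156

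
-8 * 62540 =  - 500320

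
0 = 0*46919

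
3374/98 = 34 + 3/7=34.43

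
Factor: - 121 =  - 11^2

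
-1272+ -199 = - 1471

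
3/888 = 1/296  =  0.00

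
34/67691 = 34/67691 =0.00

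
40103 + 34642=74745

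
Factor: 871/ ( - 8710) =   -  1/10 = - 2^( - 1 )*5^( - 1 ) 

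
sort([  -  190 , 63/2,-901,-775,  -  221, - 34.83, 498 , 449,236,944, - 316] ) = [  -  901,-775,-316, -221,  -  190,-34.83 , 63/2,236,449,  498,944 ]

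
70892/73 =971 + 9/73 = 971.12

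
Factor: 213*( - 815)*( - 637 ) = 110580015=3^1*5^1*7^2 * 13^1*71^1*163^1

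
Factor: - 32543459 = - 13^1*23^1 *31^1*3511^1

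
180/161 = 1 + 19/161=1.12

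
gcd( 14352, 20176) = 208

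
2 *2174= 4348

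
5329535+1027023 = 6356558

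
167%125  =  42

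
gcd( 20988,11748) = 132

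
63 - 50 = 13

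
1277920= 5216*245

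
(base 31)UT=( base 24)1fn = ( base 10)959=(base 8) 1677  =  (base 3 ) 1022112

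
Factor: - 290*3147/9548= - 456315/4774=-2^( - 1)*3^1*5^1*7^( - 1)*11^ ( - 1 ) *29^1*31^( - 1)*1049^1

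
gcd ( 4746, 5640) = 6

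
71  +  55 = 126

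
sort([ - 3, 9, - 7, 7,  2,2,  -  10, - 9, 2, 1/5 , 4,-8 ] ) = [ - 10,  -  9, -8,-7, - 3, 1/5,2, 2, 2, 4, 7,9]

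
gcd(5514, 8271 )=2757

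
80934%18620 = 6454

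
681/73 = 9 + 24/73 = 9.33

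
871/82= 871/82 = 10.62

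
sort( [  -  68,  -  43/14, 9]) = [-68, - 43/14  ,  9 ] 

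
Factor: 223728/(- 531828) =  - 2^2 * 3^(- 1 )*11^(-1)*17^ ( - 1 )*59^1 = -  236/561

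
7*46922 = 328454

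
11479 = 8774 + 2705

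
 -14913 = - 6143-8770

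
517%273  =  244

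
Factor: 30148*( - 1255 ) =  - 2^2 * 5^1 *251^1*7537^1 = - 37835740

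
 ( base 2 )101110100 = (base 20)IC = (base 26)E8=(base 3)111210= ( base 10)372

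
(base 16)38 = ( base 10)56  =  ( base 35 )1L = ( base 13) 44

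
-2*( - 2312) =4624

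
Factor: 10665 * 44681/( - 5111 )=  - 476522865/5111 = - 3^3 *5^1*7^1*13^1*19^( - 1) * 79^1 * 269^ (-1)*491^1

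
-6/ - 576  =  1/96 = 0.01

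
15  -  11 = 4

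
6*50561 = 303366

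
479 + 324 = 803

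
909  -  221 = 688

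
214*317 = 67838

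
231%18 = 15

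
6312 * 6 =37872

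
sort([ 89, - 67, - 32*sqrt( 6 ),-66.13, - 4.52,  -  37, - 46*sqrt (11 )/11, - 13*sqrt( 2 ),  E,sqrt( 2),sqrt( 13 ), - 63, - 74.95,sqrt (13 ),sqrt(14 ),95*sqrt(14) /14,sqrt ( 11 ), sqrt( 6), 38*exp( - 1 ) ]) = [ - 32*sqrt( 6), - 74.95, - 67,-66.13, - 63, - 37 , - 13 * sqrt(2), - 46*sqrt( 11 )/11, - 4.52,  sqrt( 2),sqrt( 6), E,sqrt(11),sqrt( 13), sqrt( 13), sqrt(14),38*exp ( - 1 ),95*sqrt( 14) /14,89] 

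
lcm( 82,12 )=492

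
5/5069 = 5/5069  =  0.00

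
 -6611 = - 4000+  -  2611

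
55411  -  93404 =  - 37993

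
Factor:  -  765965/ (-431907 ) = 3^( - 1 )*5^1 * 7^( - 1 )*131^(-1)*157^( - 1 )*307^1*499^1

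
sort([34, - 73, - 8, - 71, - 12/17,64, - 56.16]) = [ - 73, - 71, - 56.16 , - 8, - 12/17,34,64 ]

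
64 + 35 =99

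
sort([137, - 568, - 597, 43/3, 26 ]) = [ - 597,  -  568, 43/3, 26 , 137 ]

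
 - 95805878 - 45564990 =-141370868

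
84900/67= 1267+11/67 = 1267.16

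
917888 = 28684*32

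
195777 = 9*21753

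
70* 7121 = 498470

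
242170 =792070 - 549900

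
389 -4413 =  - 4024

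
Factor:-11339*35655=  - 404292045 = - 3^1*5^1*17^1*23^1*29^1*2377^1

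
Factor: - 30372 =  - 2^2 * 3^1*2531^1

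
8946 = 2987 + 5959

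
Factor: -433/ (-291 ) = 3^(-1)*97^(-1)*433^1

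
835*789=658815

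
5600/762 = 7 + 133/381 = 7.35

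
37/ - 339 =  - 1 + 302/339 = - 0.11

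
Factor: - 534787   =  - 11^1*61^1 * 797^1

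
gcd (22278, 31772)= 94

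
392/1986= 196/993=0.20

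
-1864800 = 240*( - 7770 )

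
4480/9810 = 448/981 = 0.46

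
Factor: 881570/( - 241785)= -886/243 = - 2^1 *3^ ( - 5 )*443^1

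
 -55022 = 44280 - 99302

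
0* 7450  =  0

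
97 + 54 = 151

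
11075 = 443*25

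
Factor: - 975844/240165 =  - 2^2 * 3^( - 4 )*5^( - 1)*23^1*593^(-1)*10607^1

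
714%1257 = 714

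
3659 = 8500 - 4841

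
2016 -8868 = - 6852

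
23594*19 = 448286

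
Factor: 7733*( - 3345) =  - 3^1 * 5^1*11^1*19^1*37^1 * 223^1 = - 25866885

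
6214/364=17 + 1/14 = 17.07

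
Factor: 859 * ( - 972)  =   - 2^2*3^5*859^1 = - 834948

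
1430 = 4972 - 3542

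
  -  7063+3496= - 3567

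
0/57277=0  =  0.00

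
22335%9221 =3893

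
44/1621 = 44/1621 = 0.03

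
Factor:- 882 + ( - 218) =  - 1100 = - 2^2*5^2*11^1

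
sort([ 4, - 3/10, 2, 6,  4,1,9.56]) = [ - 3/10, 1, 2,4, 4, 6, 9.56]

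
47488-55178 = - 7690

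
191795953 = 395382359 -203586406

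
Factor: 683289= 3^3 * 25307^1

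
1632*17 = 27744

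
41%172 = 41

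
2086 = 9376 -7290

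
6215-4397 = 1818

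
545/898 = 545/898= 0.61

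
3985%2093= 1892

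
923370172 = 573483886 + 349886286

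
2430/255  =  9 +9/17 = 9.53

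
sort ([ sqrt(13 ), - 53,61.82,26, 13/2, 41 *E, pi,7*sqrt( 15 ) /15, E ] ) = [ - 53, 7*sqrt(15) /15,E, pi,  sqrt( 13), 13/2, 26,61.82 , 41*E]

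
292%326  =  292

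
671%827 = 671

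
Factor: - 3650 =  - 2^1*5^2*73^1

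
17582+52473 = 70055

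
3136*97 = 304192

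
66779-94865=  - 28086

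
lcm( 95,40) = 760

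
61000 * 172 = 10492000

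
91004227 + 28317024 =119321251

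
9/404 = 9/404 = 0.02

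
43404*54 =2343816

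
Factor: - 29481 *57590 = - 2^1*3^1 * 5^1*13^1*31^1*317^1*443^1 = -1697810790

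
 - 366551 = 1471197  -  1837748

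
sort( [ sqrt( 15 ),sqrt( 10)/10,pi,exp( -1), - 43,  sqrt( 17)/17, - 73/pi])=[ - 43, - 73/pi,sqrt( 17 )/17,sqrt( 10 ) /10, exp (-1), pi,sqrt(15) ]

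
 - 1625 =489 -2114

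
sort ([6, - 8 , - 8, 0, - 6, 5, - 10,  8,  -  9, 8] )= [ - 10, - 9, - 8,  -  8, - 6,0,5,6,8, 8 ] 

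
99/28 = 3 + 15/28 =3.54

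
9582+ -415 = 9167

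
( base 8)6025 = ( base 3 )11020120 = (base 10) 3093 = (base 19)8AF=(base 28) 3QD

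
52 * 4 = 208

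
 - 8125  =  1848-9973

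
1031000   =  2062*500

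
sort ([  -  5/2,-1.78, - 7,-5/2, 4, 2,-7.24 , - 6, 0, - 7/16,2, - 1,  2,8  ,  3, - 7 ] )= [ - 7.24 , - 7, - 7,-6, - 5/2 , - 5/2, - 1.78, -1,  -  7/16,0, 2  ,  2,2, 3, 4,8]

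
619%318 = 301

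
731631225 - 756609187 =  - 24977962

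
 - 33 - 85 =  - 118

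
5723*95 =543685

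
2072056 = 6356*326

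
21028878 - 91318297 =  - 70289419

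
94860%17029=9715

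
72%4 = 0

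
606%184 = 54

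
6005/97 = 61 + 88/97 = 61.91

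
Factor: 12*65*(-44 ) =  - 34320 = -  2^4  *3^1*5^1*11^1*13^1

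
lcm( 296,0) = 0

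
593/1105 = 593/1105 =0.54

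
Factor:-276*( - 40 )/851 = 480/37 = 2^5*3^1*5^1*37^ ( - 1 ) 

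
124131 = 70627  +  53504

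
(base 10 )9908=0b10011010110100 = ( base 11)7498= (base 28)CHO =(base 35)833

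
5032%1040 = 872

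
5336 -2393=2943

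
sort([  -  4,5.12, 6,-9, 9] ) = [ - 9, - 4,5.12, 6,9 ] 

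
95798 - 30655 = 65143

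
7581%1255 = 51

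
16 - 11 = 5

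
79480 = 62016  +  17464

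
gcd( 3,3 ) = 3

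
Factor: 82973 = 11^1*19^1*397^1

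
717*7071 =5069907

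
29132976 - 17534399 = 11598577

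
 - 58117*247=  - 14354899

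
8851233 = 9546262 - 695029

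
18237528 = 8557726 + 9679802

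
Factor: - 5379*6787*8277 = - 302170698621 = - 3^2*11^2 * 31^1*89^1 * 163^1*617^1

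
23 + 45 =68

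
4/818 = 2/409=0.00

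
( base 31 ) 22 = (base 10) 64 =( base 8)100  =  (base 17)3D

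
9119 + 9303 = 18422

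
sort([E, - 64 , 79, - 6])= [ - 64 , - 6,E , 79]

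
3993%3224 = 769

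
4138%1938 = 262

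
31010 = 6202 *5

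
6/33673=6/33673 = 0.00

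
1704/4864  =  213/608 = 0.35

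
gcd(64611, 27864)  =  27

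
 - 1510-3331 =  - 4841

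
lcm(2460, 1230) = 2460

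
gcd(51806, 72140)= 2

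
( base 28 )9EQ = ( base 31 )7o3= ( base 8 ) 16462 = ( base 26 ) b1c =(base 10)7474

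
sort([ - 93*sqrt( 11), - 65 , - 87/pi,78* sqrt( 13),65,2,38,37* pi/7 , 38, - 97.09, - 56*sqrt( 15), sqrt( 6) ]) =[ - 93*sqrt( 11 ), - 56*sqrt(15),-97.09, - 65,-87/pi, 2, sqrt( 6),37*pi/7,38,38, 65,78*sqrt(  13) ] 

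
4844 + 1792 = 6636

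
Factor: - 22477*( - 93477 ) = 2101082529 = 3^1 * 7^1*13^2*19^1*31159^1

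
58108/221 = 58108/221=262.93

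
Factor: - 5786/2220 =-2893/1110  =  - 2^( - 1)*3^(-1 )*5^( - 1) * 11^1*37^( - 1 )*263^1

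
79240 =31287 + 47953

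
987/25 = 39 + 12/25 = 39.48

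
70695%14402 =13087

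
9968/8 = 1246 = 1246.00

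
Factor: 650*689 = 2^1*5^2*13^2 *53^1=447850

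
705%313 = 79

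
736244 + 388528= 1124772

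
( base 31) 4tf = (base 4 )1022112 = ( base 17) g7f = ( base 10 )4758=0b1001010010110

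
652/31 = 652/31 =21.03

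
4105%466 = 377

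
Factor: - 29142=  - 2^1*3^2*1619^1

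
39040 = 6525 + 32515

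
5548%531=238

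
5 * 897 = 4485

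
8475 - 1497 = 6978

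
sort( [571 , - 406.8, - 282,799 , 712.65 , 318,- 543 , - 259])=[ - 543, - 406.8 , - 282,-259, 318,571,712.65, 799 ] 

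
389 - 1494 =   -  1105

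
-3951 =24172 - 28123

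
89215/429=89215/429 = 207.96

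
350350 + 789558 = 1139908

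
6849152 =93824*73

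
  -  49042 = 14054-63096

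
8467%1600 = 467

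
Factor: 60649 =60649^1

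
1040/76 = 13+13/19 = 13.68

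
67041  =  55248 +11793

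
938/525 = 1 + 59/75=1.79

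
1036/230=4 + 58/115=4.50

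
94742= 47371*2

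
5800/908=6+ 88/227 = 6.39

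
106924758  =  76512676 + 30412082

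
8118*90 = 730620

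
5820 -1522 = 4298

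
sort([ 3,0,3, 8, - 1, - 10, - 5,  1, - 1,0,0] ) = [-10,  -  5, - 1, - 1,  0  ,  0 , 0,  1,3,  3,8]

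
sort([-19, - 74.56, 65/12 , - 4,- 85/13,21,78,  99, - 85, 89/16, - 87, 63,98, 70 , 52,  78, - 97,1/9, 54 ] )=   [ - 97, - 87,  -  85, - 74.56, - 19,-85/13, - 4, 1/9,65/12, 89/16, 21, 52, 54,63, 70, 78, 78, 98, 99] 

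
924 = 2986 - 2062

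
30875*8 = 247000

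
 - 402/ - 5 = 402/5 = 80.40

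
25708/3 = 25708/3= 8569.33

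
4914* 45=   221130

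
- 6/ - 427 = 6/427 = 0.01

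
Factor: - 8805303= - 3^2*13^1*17^1 * 19^1*233^1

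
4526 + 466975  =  471501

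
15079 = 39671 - 24592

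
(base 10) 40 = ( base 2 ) 101000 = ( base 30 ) 1a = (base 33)17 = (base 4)220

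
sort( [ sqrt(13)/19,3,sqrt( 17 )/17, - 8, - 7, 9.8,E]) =[ - 8, - 7, sqrt(13)/19, sqrt( 17 )/17,E,3, 9.8 ] 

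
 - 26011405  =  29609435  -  55620840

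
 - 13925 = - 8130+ - 5795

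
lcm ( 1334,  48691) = 97382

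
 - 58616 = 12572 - 71188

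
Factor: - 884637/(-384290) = 2^ ( - 1 )*3^2*5^ (-1) * 13^1*83^( - 1 )*463^( - 1) *7561^1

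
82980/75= 5532/5  =  1106.40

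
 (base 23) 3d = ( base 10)82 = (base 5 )312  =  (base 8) 122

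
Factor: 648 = 2^3 * 3^4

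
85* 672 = 57120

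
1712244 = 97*17652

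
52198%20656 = 10886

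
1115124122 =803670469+311453653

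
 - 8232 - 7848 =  - 16080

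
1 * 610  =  610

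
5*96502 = 482510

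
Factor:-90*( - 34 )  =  2^2*3^2*5^1*17^1 = 3060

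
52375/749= 52375/749 = 69.93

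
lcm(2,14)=14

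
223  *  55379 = 12349517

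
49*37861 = 1855189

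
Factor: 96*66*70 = 2^7*3^2 * 5^1*7^1*11^1   =  443520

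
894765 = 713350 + 181415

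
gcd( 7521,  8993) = 23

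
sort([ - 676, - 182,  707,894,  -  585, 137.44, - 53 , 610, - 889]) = [ - 889, - 676,-585, - 182 , - 53,137.44, 610,707,894 ] 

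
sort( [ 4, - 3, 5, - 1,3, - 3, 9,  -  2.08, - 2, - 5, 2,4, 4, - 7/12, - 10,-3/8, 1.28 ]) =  [-10, - 5, - 3,-3, - 2.08 , - 2,-1,-7/12, - 3/8, 1.28, 2,3, 4,  4,4, 5,  9]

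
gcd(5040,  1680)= 1680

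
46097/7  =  46097/7 = 6585.29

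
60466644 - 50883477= 9583167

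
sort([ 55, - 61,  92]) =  [- 61,55, 92]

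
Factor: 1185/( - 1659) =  - 5/7  =  - 5^1 * 7^( - 1 ) 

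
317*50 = 15850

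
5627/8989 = 5627/8989 = 0.63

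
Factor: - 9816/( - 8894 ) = 4908/4447 = 2^2*3^1*409^1* 4447^( - 1) 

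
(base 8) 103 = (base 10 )67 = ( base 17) 3g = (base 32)23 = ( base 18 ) 3D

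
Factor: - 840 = -2^3* 3^1*5^1*7^1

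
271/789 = 271/789  =  0.34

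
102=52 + 50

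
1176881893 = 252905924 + 923975969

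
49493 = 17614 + 31879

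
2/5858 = 1/2929 = 0.00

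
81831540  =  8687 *9420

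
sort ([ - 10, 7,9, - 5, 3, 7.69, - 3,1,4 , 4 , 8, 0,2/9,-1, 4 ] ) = [-10, - 5,-3, - 1, 0 , 2/9,1,3, 4 , 4,4,7, 7.69, 8, 9 ] 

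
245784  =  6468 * 38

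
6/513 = 2/171 =0.01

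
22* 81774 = 1799028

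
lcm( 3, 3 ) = 3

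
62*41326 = 2562212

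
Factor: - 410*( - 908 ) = 2^3*5^1*41^1*227^1 = 372280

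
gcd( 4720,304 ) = 16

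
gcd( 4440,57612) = 12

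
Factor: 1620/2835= 4/7   =  2^2*7^(- 1 )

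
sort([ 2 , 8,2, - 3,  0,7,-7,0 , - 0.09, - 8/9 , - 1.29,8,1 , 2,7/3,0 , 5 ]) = [- 7, - 3 ,-1.29, - 8/9, - 0.09, 0,0,0,  1 , 2, 2,2, 7/3,  5 , 7,8 , 8] 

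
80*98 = 7840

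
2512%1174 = 164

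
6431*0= 0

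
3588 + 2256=5844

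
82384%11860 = 11224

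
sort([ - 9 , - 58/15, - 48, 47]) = [ - 48,  -  9,-58/15,47]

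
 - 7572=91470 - 99042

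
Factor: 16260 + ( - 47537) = -31277 = - 31277^1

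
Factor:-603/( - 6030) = 1/10= 2^( - 1)*5^( - 1)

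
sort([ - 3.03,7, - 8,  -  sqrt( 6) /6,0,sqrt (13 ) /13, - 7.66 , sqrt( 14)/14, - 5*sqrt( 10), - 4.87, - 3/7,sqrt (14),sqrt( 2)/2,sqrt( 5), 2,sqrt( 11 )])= [ - 5*sqrt( 10),-8, - 7.66 , - 4.87,  -  3.03,- 3/7, - sqrt(6)/6,0,sqrt(14)/14,sqrt( 13)/13 , sqrt(2)/2,  2,sqrt( 5 ),sqrt( 11 ),  sqrt( 14),7] 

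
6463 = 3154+3309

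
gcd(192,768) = 192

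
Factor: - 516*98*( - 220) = 11124960 = 2^5*3^1*5^1*7^2*11^1*43^1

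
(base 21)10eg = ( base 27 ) D3D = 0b10010101100011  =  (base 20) 13IB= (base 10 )9571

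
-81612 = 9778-91390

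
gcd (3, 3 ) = 3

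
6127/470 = 13+17/470 =13.04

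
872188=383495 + 488693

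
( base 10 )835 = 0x343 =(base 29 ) sn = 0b1101000011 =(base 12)597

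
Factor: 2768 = 2^4* 173^1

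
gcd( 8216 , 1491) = 1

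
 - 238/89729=-1 + 89491/89729  =  -  0.00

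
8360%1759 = 1324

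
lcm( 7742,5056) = 247744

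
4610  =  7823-3213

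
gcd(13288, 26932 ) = 4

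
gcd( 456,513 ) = 57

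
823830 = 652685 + 171145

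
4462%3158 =1304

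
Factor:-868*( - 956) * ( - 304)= - 252261632 = - 2^8 * 7^1*19^1 * 31^1*239^1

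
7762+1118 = 8880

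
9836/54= 182 + 4/27 = 182.15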